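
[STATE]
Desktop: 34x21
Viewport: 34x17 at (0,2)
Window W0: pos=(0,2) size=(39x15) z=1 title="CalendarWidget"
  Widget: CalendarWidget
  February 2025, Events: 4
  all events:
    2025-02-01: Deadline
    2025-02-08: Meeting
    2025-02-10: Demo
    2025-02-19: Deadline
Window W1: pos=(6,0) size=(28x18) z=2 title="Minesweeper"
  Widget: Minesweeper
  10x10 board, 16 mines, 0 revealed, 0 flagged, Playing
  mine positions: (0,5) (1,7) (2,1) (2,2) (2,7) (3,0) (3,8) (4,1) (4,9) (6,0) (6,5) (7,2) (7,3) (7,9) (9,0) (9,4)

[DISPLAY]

┏━━━━━┠──────────────────────────┨
┃ Cale┃■■■■■■■■■■                ┃
┠─────┃■■■■■■■■■■                ┃
┃     ┃■■■■■■■■■■                ┃
┃Mo Tu┃■■■■■■■■■■                ┃
┃     ┃■■■■■■■■■■                ┃
┃ 3  4┃■■■■■■■■■■                ┃
┃10* 1┃■■■■■■■■■■                ┃
┃17 18┃■■■■■■■■■■                ┃
┃24 25┃■■■■■■■■■■                ┃
┃     ┃■■■■■■■■■■                ┃
┃     ┃                          ┃
┃     ┃                          ┃
┃     ┃                          ┃
┗━━━━━┃                          ┃
      ┗━━━━━━━━━━━━━━━━━━━━━━━━━━┛
                                  


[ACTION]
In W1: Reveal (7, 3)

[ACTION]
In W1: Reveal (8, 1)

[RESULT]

┏━━━━━┠──────────────────────────┨
┃ Cale┃■■■■■✹■■■■                ┃
┠─────┃■■■■■■■✹■■                ┃
┃     ┃■✹✹■■■■✹■■                ┃
┃Mo Tu┃✹■■■■■■■✹■                ┃
┃     ┃■✹■■■■■■■✹                ┃
┃ 3  4┃■■■■■■■■■■                ┃
┃10* 1┃✹■■■■✹■■■■                ┃
┃17 18┃■■✹✹■■■■■✹                ┃
┃24 25┃■■■■■■■■■■                ┃
┃     ┃✹■■■✹■■■■■                ┃
┃     ┃                          ┃
┃     ┃                          ┃
┃     ┃                          ┃
┗━━━━━┃                          ┃
      ┗━━━━━━━━━━━━━━━━━━━━━━━━━━┛
                                  


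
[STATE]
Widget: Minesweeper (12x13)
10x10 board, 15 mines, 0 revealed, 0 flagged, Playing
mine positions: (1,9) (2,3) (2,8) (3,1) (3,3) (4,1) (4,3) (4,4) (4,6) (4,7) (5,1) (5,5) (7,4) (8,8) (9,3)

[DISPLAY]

■■■■■■■■■■  
■■■■■■■■■■  
■■■■■■■■■■  
■■■■■■■■■■  
■■■■■■■■■■  
■■■■■■■■■■  
■■■■■■■■■■  
■■■■■■■■■■  
■■■■■■■■■■  
■■■■■■■■■■  
            
            
            


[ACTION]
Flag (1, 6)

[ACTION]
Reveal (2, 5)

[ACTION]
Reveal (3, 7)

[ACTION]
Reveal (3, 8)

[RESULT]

        1■  
  111  12■  
113■2  1■■  
■■■■42232■  
■■■■■■■■■■  
■■■■■■■■■■  
■■■■■■■■■■  
■■■■■■■■■■  
■■■■■■■■■■  
■■■■■■■■■■  
            
            
            


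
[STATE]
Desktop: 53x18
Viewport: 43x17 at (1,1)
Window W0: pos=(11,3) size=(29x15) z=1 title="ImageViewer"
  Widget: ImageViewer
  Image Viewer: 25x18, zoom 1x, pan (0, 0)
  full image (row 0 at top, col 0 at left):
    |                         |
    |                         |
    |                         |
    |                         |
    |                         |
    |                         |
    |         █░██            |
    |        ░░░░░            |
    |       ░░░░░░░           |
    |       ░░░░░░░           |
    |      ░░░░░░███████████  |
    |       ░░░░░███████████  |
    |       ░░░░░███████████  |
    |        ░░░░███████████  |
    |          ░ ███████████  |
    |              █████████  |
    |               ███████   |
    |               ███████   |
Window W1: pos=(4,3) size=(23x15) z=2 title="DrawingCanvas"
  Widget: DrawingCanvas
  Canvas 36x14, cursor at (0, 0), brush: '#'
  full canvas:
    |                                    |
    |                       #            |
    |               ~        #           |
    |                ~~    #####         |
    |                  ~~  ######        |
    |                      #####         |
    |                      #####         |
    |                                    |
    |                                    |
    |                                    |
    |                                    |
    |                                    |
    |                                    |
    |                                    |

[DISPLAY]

                                           
                                           
   ┏━━━━━━━━━━━━━━━━━━━━━┓━━━━━━━━━━━━┓    
   ┃ DrawingCanvas       ┃            ┃    
   ┠─────────────────────┨────────────┨    
   ┃+                    ┃            ┃    
   ┃                     ┃            ┃    
   ┃               ~     ┃            ┃    
   ┃                ~~   ┃            ┃    
   ┃                  ~~ ┃            ┃    
   ┃                     ┃            ┃    
   ┃                     ┃            ┃    
   ┃                     ┃            ┃    
   ┃                     ┃            ┃    
   ┃                     ┃            ┃    
   ┃                     ┃████████    ┃    
   ┗━━━━━━━━━━━━━━━━━━━━━┛━━━━━━━━━━━━┛    


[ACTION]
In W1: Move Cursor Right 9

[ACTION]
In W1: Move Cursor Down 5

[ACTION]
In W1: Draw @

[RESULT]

                                           
                                           
   ┏━━━━━━━━━━━━━━━━━━━━━┓━━━━━━━━━━━━┓    
   ┃ DrawingCanvas       ┃            ┃    
   ┠─────────────────────┨────────────┨    
   ┃                     ┃            ┃    
   ┃                     ┃            ┃    
   ┃               ~     ┃            ┃    
   ┃                ~~   ┃            ┃    
   ┃                  ~~ ┃            ┃    
   ┃         @           ┃            ┃    
   ┃                     ┃            ┃    
   ┃                     ┃            ┃    
   ┃                     ┃            ┃    
   ┃                     ┃            ┃    
   ┃                     ┃████████    ┃    
   ┗━━━━━━━━━━━━━━━━━━━━━┛━━━━━━━━━━━━┛    


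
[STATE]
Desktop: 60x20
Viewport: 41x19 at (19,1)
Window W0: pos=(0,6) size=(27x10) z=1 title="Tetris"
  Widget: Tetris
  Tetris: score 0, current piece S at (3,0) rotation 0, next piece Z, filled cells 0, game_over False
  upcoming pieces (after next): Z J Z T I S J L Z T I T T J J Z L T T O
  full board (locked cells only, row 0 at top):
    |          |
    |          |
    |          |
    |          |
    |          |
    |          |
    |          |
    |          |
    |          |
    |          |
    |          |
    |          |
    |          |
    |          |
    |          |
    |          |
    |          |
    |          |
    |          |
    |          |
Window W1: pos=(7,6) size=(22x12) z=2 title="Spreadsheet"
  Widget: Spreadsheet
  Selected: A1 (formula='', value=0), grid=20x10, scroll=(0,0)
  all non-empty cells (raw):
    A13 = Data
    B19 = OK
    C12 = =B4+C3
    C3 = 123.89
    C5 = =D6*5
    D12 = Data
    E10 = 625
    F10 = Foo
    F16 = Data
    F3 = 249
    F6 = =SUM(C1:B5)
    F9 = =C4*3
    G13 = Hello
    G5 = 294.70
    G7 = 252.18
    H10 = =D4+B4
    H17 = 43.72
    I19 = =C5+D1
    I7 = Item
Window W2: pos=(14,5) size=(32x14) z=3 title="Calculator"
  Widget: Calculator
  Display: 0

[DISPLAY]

                                         
                                         
                                         
                                         
━━━━━━━━━━━━━━━━━━━━━━━━━━┓              
culator                   ┃              
──────────────────────────┨              
                         0┃              
┬───┬───┬───┐             ┃              
│ 8 │ 9 │ ÷ │             ┃              
┼───┼───┼───┤             ┃              
│ 5 │ 6 │ × │             ┃              
┼───┼───┼───┤             ┃              
│ 2 │ 3 │ - │             ┃              
┼───┼───┼───┤             ┃              
│ . │ = │ + │             ┃              
┴───┴───┴───┘             ┃              
━━━━━━━━━━━━━━━━━━━━━━━━━━┛              
                                         


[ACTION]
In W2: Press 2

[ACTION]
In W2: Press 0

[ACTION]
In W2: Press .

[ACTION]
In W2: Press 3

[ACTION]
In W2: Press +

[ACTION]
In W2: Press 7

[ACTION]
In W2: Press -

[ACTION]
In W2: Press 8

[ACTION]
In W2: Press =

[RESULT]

                                         
                                         
                                         
                                         
━━━━━━━━━━━━━━━━━━━━━━━━━━┓              
culator                   ┃              
──────────────────────────┨              
                      19.3┃              
┬───┬───┬───┐             ┃              
│ 8 │ 9 │ ÷ │             ┃              
┼───┼───┼───┤             ┃              
│ 5 │ 6 │ × │             ┃              
┼───┼───┼───┤             ┃              
│ 2 │ 3 │ - │             ┃              
┼───┼───┼───┤             ┃              
│ . │ = │ + │             ┃              
┴───┴───┴───┘             ┃              
━━━━━━━━━━━━━━━━━━━━━━━━━━┛              
                                         


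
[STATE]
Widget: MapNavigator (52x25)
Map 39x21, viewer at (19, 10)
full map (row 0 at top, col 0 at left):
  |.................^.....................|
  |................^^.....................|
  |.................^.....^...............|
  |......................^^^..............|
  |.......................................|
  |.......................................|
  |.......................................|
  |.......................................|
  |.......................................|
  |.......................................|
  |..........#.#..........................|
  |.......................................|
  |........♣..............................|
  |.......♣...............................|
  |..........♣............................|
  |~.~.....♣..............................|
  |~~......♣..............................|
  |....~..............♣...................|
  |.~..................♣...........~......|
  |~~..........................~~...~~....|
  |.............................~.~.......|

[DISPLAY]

                                                    
                                                    
       .................^.....................      
       ................^^.....................      
       .................^.....^...............      
       ......................^^^..............      
       .......................................      
       .......................................      
       .......................................      
       .......................................      
       .......................................      
       .......................................      
       ..........#.#......@...................      
       .......................................      
       ........♣..............................      
       .......♣...............................      
       ..........♣............................      
       ~.~.....♣..............................      
       ~~......♣..............................      
       ....~..............♣...................      
       .~..................♣...........~......      
       ~~..........................~~...~~....      
       .............................~.~.......      
                                                    
                                                    


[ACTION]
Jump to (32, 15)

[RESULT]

................^^^..............                   
.................................                   
.................................                   
.................................                   
.................................                   
.................................                   
.................................                   
....#.#..........................                   
.................................                   
..♣..............................                   
.♣...............................                   
....♣............................                   
..♣.......................@......                   
..♣..............................                   
.............♣...................                   
..............♣...........~......                   
......................~~...~~....                   
.......................~.~.......                   
                                                    
                                                    
                                                    
                                                    
                                                    
                                                    
                                                    


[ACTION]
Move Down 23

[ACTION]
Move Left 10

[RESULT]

    .......................................         
    .......................................         
    ..........#.#..........................         
    .......................................         
    ........♣..............................         
    .......♣...............................         
    ..........♣............................         
    ~.~.....♣..............................         
    ~~......♣..............................         
    ....~..............♣...................         
    .~..................♣...........~......         
    ~~..........................~~...~~....         
    ......................@......~.~.......         
                                                    
                                                    
                                                    
                                                    
                                                    
                                                    
                                                    
                                                    
                                                    
                                                    
                                                    
                                                    


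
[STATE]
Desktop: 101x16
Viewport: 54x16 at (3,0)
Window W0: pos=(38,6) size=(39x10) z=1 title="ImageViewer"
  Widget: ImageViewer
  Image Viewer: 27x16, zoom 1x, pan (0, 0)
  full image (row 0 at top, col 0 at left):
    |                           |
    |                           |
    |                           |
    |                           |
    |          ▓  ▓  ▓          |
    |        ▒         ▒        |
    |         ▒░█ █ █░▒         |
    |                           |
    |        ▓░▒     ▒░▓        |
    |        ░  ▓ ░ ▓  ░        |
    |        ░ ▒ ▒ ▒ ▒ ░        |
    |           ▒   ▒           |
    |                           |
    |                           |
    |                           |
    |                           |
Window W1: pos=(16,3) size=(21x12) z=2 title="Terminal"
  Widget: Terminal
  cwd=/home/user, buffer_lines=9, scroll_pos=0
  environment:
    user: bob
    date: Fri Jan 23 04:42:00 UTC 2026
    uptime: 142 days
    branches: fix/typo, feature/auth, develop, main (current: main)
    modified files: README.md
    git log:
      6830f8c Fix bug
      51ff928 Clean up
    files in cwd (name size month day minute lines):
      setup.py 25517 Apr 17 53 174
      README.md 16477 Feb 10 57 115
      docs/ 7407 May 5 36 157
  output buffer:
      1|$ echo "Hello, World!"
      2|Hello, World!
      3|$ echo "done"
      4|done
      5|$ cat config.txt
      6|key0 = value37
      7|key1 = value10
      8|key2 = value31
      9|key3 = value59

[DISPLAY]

                                                      
                                                      
                                                      
             ┏━━━━━━━━━━━━━━━━━━━┓                    
             ┃ Terminal          ┃                    
             ┠───────────────────┨                    
             ┃$ echo "Hello, Worl┃ ┏━━━━━━━━━━━━━━━━━━
             ┃Hello, World!      ┃ ┃ ImageViewer      
             ┃$ echo "done"      ┃ ┠──────────────────
             ┃done               ┃ ┃                  
             ┃$ cat config.txt   ┃ ┃                  
             ┃key0 = value37     ┃ ┃                  
             ┃key1 = value10     ┃ ┃                  
             ┃key2 = value31     ┃ ┃          ▓  ▓  ▓ 
             ┗━━━━━━━━━━━━━━━━━━━┛ ┃        ▒         
                                   ┗━━━━━━━━━━━━━━━━━━


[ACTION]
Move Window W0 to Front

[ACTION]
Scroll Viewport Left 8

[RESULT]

                                                      
                                                      
                                                      
                ┏━━━━━━━━━━━━━━━━━━━┓                 
                ┃ Terminal          ┃                 
                ┠───────────────────┨                 
                ┃$ echo "Hello, Worl┃ ┏━━━━━━━━━━━━━━━
                ┃Hello, World!      ┃ ┃ ImageViewer   
                ┃$ echo "done"      ┃ ┠───────────────
                ┃done               ┃ ┃               
                ┃$ cat config.txt   ┃ ┃               
                ┃key0 = value37     ┃ ┃               
                ┃key1 = value10     ┃ ┃               
                ┃key2 = value31     ┃ ┃          ▓  ▓ 
                ┗━━━━━━━━━━━━━━━━━━━┛ ┃        ▒      
                                      ┗━━━━━━━━━━━━━━━


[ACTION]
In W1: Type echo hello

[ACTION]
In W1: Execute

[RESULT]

                                                      
                                                      
                                                      
                ┏━━━━━━━━━━━━━━━━━━━┓                 
                ┃ Terminal          ┃                 
                ┠───────────────────┨                 
                ┃$ cat config.txt   ┃ ┏━━━━━━━━━━━━━━━
                ┃key0 = value37     ┃ ┃ ImageViewer   
                ┃key1 = value10     ┃ ┠───────────────
                ┃key2 = value31     ┃ ┃               
                ┃key3 = value59     ┃ ┃               
                ┃$ echo hello       ┃ ┃               
                ┃hello              ┃ ┃               
                ┃$ █                ┃ ┃          ▓  ▓ 
                ┗━━━━━━━━━━━━━━━━━━━┛ ┃        ▒      
                                      ┗━━━━━━━━━━━━━━━


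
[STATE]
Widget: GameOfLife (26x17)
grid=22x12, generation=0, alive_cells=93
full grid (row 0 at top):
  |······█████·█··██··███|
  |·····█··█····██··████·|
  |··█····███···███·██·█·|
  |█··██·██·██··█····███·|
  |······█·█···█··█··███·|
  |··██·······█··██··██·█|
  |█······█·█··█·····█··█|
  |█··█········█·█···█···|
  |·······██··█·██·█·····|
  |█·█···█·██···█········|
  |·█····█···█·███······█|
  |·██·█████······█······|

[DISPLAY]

Gen: 0                    
······█████·█··██··███    
·····█··█····██··████·    
··█····███···███·██·█·    
█··██·██·██··█····███·    
······█·█···█··█··███·    
··██·······█··██··██·█    
█······█·█··█·····█··█    
█··█········█·█···█···    
·······██··█·██·█·····    
█·█···█·██···█········    
·█····█···█·███······█    
·██·█████······█······    
                          
                          
                          
                          


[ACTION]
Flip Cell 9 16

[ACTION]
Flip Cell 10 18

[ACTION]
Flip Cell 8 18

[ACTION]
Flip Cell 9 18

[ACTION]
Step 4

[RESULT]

Gen: 4                    
·············████·····    
····█·····███····█····    
···█████··██··██·██···    
··█··███··█···██···██·    
·██·····██·····█······    
······█········█······    
·████···█·██·········█    
··█···██████·██······█    
█······███···█·······█    
█············█···█··█·    
█········██··████·█···    
·········██··██·······    
                          
                          
                          
                          


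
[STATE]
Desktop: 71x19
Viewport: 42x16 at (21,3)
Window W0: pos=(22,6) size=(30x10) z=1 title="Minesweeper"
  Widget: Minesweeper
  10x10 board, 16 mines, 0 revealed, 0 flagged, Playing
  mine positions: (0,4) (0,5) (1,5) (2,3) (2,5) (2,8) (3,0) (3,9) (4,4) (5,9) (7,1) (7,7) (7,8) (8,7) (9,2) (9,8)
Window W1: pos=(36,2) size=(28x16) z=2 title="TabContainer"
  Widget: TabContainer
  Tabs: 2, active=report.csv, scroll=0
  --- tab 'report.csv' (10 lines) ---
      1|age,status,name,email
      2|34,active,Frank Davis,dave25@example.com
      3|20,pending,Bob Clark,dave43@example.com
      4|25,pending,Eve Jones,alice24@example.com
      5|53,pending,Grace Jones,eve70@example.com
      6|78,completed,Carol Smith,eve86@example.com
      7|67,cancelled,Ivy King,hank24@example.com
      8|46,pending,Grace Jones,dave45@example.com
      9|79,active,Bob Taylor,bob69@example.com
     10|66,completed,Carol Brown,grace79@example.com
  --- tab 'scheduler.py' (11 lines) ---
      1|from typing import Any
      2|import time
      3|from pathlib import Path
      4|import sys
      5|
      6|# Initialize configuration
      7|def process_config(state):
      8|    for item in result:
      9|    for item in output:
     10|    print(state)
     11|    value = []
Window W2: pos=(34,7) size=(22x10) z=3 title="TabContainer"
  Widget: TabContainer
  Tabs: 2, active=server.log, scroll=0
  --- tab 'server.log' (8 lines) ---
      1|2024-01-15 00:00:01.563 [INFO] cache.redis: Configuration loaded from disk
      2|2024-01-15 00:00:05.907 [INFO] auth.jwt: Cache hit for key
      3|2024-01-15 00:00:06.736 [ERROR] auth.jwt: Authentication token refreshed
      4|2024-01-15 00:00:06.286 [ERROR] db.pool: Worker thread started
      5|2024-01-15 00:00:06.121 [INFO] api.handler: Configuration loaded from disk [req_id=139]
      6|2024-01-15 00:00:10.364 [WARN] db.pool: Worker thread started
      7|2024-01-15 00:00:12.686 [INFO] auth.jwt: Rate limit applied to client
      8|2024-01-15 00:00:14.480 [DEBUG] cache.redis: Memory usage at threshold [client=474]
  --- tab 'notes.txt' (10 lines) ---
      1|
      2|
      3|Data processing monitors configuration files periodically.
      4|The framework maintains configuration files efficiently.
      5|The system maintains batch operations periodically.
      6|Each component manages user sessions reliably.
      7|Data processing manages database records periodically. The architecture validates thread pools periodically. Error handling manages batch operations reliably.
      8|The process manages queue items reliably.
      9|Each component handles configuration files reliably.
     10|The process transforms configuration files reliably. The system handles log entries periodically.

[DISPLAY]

               ┃ TabContainer             
               ┠──────────────────────────
               ┃[report.csv]│ scheduler.py
 ┏━━━━━━━━━━━━━┃──────────────────────────
 ┃ Minesweepe┏━━━━━━━━━━━━━━━━━━━━┓il     
 ┠───────────┃ TabContainer       ┃is,dave
 ┃■■■■■■■■■■ ┠────────────────────┨k,dave4
 ┃■■■■■■■■■■ ┃[server.log]│ notes.┃s,alice
 ┃■■■■■■■■■■ ┃────────────────────┃nes,eve
 ┃■■■■■■■■■■ ┃2024-01-15 00:00:01.┃Smith,e
 ┃■■■■■■■■■■ ┃2024-01-15 00:00:05.┃ng,hank
 ┃■■■■■■■■■■ ┃2024-01-15 00:00:06.┃nes,dav
 ┗━━━━━━━━━━━┃2024-01-15 00:00:06.┃r,bob69
             ┗━━━━━━━━━━━━━━━━━━━━┛Brown,g
               ┗━━━━━━━━━━━━━━━━━━━━━━━━━━
                                          


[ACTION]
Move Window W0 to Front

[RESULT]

               ┃ TabContainer             
               ┠──────────────────────────
               ┃[report.csv]│ scheduler.py
 ┏━━━━━━━━━━━━━━━━━━━━━━━━━━━━┓───────────
 ┃ Minesweeper                ┃━━━┓il     
 ┠────────────────────────────┨   ┃is,dave
 ┃■■■■■■■■■■                  ┃───┨k,dave4
 ┃■■■■■■■■■■                  ┃es.┃s,alice
 ┃■■■■■■■■■■                  ┃───┃nes,eve
 ┃■■■■■■■■■■                  ┃01.┃Smith,e
 ┃■■■■■■■■■■                  ┃05.┃ng,hank
 ┃■■■■■■■■■■                  ┃06.┃nes,dav
 ┗━━━━━━━━━━━━━━━━━━━━━━━━━━━━┛06.┃r,bob69
             ┗━━━━━━━━━━━━━━━━━━━━┛Brown,g
               ┗━━━━━━━━━━━━━━━━━━━━━━━━━━
                                          


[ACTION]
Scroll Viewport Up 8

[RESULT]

                                          
                                          
               ┏━━━━━━━━━━━━━━━━━━━━━━━━━━
               ┃ TabContainer             
               ┠──────────────────────────
               ┃[report.csv]│ scheduler.py
 ┏━━━━━━━━━━━━━━━━━━━━━━━━━━━━┓───────────
 ┃ Minesweeper                ┃━━━┓il     
 ┠────────────────────────────┨   ┃is,dave
 ┃■■■■■■■■■■                  ┃───┨k,dave4
 ┃■■■■■■■■■■                  ┃es.┃s,alice
 ┃■■■■■■■■■■                  ┃───┃nes,eve
 ┃■■■■■■■■■■                  ┃01.┃Smith,e
 ┃■■■■■■■■■■                  ┃05.┃ng,hank
 ┃■■■■■■■■■■                  ┃06.┃nes,dav
 ┗━━━━━━━━━━━━━━━━━━━━━━━━━━━━┛06.┃r,bob69


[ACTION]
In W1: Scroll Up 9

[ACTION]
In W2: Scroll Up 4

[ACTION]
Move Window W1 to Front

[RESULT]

                                          
                                          
               ┏━━━━━━━━━━━━━━━━━━━━━━━━━━
               ┃ TabContainer             
               ┠──────────────────────────
               ┃[report.csv]│ scheduler.py
 ┏━━━━━━━━━━━━━┃──────────────────────────
 ┃ Minesweeper ┃age,status,name,email     
 ┠─────────────┃34,active,Frank Davis,dave
 ┃■■■■■■■■■■   ┃20,pending,Bob Clark,dave4
 ┃■■■■■■■■■■   ┃25,pending,Eve Jones,alice
 ┃■■■■■■■■■■   ┃53,pending,Grace Jones,eve
 ┃■■■■■■■■■■   ┃78,completed,Carol Smith,e
 ┃■■■■■■■■■■   ┃67,cancelled,Ivy King,hank
 ┃■■■■■■■■■■   ┃46,pending,Grace Jones,dav
 ┗━━━━━━━━━━━━━┃79,active,Bob Taylor,bob69


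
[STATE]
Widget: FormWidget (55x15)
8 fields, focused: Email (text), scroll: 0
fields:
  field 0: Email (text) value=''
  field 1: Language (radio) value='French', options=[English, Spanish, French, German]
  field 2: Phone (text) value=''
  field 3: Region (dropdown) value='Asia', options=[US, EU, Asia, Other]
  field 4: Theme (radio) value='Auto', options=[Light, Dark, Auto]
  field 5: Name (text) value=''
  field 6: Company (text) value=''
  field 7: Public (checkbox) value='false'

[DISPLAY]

> Email:      [                                       ]
  Language:   ( ) English  ( ) Spanish  (●) French  ( )
  Phone:      [                                       ]
  Region:     [Asia                                  ▼]
  Theme:      ( ) Light  ( ) Dark  (●) Auto            
  Name:       [                                       ]
  Company:    [                                       ]
  Public:     [ ]                                      
                                                       
                                                       
                                                       
                                                       
                                                       
                                                       
                                                       


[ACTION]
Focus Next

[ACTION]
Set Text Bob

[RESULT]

  Email:      [                                       ]
> Language:   ( ) English  ( ) Spanish  (●) French  ( )
  Phone:      [                                       ]
  Region:     [Asia                                  ▼]
  Theme:      ( ) Light  ( ) Dark  (●) Auto            
  Name:       [                                       ]
  Company:    [                                       ]
  Public:     [ ]                                      
                                                       
                                                       
                                                       
                                                       
                                                       
                                                       
                                                       


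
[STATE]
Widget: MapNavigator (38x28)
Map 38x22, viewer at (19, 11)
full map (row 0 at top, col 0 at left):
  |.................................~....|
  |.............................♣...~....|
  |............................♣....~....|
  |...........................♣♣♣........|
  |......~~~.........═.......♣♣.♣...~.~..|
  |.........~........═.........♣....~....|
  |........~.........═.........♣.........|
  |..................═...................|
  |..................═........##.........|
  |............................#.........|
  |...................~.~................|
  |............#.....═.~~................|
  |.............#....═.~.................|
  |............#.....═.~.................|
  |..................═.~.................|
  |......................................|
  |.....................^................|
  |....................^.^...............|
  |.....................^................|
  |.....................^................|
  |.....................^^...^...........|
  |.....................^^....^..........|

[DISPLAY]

                                      
                                      
                                      
.................................~....
.............................♣...~....
............................♣....~....
...........................♣♣♣........
......~~~.........═.......♣♣.♣...~.~..
.........~........═.........♣....~....
........~.........═.........♣.........
..................═...................
..................═........##.........
............................#.........
...................~.~................
............#.....═@~~................
.............#....═.~.................
............#.....═.~.................
..................═.~.................
......................................
.....................^................
....................^.^...............
.....................^................
.....................^................
.....................^^...^...........
.....................^^....^..........
                                      
                                      
                                      


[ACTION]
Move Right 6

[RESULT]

                                      
                                      
                                      
...........................~....      
.......................♣...~....      
......................♣....~....      
.....................♣♣♣........      
~~~.........═.......♣♣.♣...~.~..      
...~........═.........♣....~....      
..~.........═.........♣.........      
............═...................      
............═........##.........      
......................#.........      
.............~.~................      
......#.....═.~~...@............      
.......#....═.~.................      
......#.....═.~.................      
............═.~.................      
................................      
...............^................      
..............^.^...............      
...............^................      
...............^................      
...............^^...^...........      
...............^^....^..........      
                                      
                                      
                                      


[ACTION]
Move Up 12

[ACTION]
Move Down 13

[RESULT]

                                      
...........................~....      
.......................♣...~....      
......................♣....~....      
.....................♣♣♣........      
~~~.........═.......♣♣.♣...~.~..      
...~........═.........♣....~....      
..~.........═.........♣.........      
............═...................      
............═........##.........      
......................#.........      
.............~.~................      
......#.....═.~~................      
.......#....═.~.................      
......#.....═.~....@............      
............═.~.................      
................................      
...............^................      
..............^.^...............      
...............^................      
...............^................      
...............^^...^...........      
...............^^....^..........      
                                      
                                      
                                      
                                      
                                      


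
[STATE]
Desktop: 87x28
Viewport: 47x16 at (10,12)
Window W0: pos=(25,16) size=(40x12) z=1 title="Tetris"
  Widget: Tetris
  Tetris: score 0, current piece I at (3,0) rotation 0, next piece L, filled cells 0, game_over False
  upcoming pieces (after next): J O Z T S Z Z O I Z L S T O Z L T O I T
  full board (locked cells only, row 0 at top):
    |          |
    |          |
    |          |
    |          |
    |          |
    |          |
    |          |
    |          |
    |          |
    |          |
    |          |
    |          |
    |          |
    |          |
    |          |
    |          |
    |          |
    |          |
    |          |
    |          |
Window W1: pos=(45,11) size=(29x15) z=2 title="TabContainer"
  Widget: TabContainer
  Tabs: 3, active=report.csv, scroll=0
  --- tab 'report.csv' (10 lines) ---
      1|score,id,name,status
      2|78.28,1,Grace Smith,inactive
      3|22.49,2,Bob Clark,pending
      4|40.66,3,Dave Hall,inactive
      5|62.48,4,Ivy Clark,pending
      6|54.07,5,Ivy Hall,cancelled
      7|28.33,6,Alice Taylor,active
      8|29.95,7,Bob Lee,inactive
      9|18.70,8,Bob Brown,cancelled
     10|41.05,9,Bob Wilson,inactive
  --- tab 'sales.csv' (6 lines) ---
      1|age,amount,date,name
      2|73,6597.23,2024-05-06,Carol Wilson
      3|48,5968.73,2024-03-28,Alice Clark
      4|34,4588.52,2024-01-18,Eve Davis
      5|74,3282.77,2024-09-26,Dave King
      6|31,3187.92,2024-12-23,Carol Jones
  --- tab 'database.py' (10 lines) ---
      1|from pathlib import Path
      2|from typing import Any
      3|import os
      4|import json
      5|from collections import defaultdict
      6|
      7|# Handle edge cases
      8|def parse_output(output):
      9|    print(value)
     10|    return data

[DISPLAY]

                                   ┃ TabContain
                                   ┠───────────
                                   ┃[report.csv
                                   ┃───────────
               ┏━━━━━━━━━━━━━━━━━━━┃score,id,na
               ┃ Tetris            ┃78.28,1,Gra
               ┠───────────────────┃22.49,2,Bob
               ┃          │Next:   ┃40.66,3,Dav
               ┃          │  ▒     ┃62.48,4,Ivy
               ┃          │▒▒▒     ┃54.07,5,Ivy
               ┃          │        ┃28.33,6,Ali
               ┃          │        ┃29.95,7,Bob
               ┃          │        ┃18.70,8,Bob
               ┃          │Score:  ┗━━━━━━━━━━━
               ┃          │0                   
               ┗━━━━━━━━━━━━━━━━━━━━━━━━━━━━━━━


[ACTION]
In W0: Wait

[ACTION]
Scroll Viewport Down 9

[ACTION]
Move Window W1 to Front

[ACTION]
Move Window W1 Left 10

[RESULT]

                         ┃ TabContainer        
                         ┠─────────────────────
                         ┃[report.csv]│ sales.c
                         ┃─────────────────────
               ┏━━━━━━━━━┃score,id,name,status 
               ┃ Tetris  ┃78.28,1,Grace Smith,i
               ┠─────────┃22.49,2,Bob Clark,pen
               ┃         ┃40.66,3,Dave Hall,ina
               ┃         ┃62.48,4,Ivy Clark,pen
               ┃         ┃54.07,5,Ivy Hall,canc
               ┃         ┃28.33,6,Alice Taylor,
               ┃         ┃29.95,7,Bob Lee,inact
               ┃         ┃18.70,8,Bob Brown,can
               ┃         ┗━━━━━━━━━━━━━━━━━━━━━
               ┃          │0                   
               ┗━━━━━━━━━━━━━━━━━━━━━━━━━━━━━━━
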